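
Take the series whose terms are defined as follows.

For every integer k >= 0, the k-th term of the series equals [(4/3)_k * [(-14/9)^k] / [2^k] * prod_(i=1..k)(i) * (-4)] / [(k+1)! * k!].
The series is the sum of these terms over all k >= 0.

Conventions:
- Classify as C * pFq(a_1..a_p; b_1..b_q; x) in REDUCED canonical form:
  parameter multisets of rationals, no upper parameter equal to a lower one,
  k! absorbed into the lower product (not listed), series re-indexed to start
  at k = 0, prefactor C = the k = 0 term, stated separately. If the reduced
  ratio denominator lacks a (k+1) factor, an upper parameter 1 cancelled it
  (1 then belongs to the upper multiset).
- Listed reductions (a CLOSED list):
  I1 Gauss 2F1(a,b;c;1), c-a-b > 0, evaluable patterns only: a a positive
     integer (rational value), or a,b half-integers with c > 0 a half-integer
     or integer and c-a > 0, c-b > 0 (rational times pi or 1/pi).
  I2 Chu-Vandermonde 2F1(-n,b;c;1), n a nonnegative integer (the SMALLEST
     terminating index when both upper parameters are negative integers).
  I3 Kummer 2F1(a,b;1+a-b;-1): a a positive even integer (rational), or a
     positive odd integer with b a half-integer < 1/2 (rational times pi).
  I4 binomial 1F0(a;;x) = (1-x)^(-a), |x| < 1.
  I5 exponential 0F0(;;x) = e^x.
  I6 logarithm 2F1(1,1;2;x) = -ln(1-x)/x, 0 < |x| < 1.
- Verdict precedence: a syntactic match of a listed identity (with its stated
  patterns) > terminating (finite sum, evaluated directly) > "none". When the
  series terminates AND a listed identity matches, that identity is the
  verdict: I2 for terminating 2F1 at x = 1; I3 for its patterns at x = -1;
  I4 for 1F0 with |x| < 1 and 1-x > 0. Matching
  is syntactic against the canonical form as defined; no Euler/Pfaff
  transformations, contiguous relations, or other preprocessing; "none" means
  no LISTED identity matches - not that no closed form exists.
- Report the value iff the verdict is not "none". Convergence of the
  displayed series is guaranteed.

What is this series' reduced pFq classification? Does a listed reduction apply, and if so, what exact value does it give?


Reduced: x = -7/9, 2F1, upper = {1, 4/3}, lower = {2}, C = -4. Verdict: none - this 2F1 at x = -7/9 matches no listed pattern, and upper {1, 4/3} holds no stopper.

Key observation: from the first term -4: the running product (prefactor -4) telescopes to a rising factorial.
Ratio: r(k) = (-7/9) * (k+1) (k+4/3) / [(k+2) (k+1)] ; factor over Q: parameters, x = (-7/9), and C = -4.


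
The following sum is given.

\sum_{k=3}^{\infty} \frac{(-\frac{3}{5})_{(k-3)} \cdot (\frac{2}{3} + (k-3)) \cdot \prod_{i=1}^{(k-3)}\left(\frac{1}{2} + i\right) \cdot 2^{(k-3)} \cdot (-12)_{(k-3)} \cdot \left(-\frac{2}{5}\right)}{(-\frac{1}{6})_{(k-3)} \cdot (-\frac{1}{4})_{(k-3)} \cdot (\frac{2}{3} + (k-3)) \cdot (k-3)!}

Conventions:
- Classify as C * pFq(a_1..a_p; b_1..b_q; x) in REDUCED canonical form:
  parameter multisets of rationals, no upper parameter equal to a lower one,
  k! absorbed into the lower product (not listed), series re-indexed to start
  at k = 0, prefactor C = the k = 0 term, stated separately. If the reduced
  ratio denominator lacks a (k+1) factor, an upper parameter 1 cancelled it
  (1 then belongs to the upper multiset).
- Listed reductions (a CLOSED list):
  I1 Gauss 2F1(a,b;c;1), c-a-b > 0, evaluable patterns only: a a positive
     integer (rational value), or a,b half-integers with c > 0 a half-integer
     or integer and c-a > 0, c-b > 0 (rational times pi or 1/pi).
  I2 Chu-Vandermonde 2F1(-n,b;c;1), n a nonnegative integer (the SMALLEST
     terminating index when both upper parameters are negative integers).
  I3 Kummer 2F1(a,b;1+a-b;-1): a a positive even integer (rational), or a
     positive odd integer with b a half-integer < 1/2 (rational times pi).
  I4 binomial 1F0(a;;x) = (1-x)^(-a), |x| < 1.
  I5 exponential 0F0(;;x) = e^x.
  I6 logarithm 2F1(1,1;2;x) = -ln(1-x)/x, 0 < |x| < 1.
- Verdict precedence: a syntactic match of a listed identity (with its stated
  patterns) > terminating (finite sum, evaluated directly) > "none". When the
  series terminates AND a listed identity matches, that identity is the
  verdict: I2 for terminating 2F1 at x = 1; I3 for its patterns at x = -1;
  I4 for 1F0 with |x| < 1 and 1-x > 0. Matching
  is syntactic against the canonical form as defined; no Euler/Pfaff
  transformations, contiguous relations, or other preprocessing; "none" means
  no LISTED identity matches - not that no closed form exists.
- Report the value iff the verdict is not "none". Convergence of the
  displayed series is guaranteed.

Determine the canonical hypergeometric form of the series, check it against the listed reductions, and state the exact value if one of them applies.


Prefactor -\frac{2}{5}, argument 2: 3F2 with upper {-12, -\frac{3}{5}, \frac{3}{2}} over lower {-\frac{1}{4}, -\frac{1}{6}}. Verdict: terminating - upper parameter -12 makes this a finite sum (last index 12), evaluated exactly. Exact value: \frac{133559871038565933668144186942}{534439660086772169189453125}.

The tell: x = 2 and the running product (prefactor -2/5) telescopes to a rising factorial.
Ratio: r(k) = 2 * (k-12) (k-\frac{3}{5}) (k+\frac{3}{2}) / [(k-\frac{1}{4}) (k-\frac{1}{6}) (k+1)] - rational; roots negated = parameters, x = 2, C = -\frac{2}{5}.


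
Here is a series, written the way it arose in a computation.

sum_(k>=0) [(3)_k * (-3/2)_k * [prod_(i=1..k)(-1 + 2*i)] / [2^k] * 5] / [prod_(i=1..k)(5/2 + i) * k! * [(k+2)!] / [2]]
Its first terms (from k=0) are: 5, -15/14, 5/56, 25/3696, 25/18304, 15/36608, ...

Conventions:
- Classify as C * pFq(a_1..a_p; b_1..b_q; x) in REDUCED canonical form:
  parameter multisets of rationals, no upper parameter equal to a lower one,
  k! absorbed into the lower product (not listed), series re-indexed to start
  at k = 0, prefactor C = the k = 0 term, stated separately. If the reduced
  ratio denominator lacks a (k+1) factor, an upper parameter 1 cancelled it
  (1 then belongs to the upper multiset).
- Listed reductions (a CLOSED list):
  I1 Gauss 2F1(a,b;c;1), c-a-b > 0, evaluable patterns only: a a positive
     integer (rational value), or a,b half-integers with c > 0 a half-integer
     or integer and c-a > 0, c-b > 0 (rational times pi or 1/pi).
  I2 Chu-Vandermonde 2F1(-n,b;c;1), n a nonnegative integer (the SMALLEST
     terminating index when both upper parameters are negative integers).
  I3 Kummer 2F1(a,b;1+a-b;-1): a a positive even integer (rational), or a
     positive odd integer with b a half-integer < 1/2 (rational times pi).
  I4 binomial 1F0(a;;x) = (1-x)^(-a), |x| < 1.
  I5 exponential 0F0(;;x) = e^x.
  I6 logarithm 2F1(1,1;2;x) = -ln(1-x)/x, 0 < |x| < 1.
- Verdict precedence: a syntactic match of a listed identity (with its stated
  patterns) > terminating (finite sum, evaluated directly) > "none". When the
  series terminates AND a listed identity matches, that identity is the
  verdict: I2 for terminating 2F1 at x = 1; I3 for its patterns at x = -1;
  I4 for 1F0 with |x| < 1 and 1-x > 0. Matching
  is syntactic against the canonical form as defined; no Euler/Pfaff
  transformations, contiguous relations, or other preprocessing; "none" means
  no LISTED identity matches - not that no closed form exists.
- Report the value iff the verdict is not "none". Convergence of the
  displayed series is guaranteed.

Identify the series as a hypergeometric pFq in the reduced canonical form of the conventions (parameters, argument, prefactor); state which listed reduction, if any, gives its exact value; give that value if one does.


With C = 5: the canonical form is 2F1(-3/2, 1/2; 7/2; 1). Verdict: the half-integer Gauss pattern (I1) matches (x = 1; upper {-3/2, 1/2} half-integers, c = 7/2 in the evaluable pattern). Hence: (2625/2048) * pi.

Structural cue: x = 1 and the denominator's factorial ratio (C = 5, x = 1) is a lower Pochhammer.
Step ratio: r(k) = 1 * (k-3/2) (k+1/2) / [(k+7/2) (k+1)] ; factor over Q: parameters, x = 1, and C = 5.


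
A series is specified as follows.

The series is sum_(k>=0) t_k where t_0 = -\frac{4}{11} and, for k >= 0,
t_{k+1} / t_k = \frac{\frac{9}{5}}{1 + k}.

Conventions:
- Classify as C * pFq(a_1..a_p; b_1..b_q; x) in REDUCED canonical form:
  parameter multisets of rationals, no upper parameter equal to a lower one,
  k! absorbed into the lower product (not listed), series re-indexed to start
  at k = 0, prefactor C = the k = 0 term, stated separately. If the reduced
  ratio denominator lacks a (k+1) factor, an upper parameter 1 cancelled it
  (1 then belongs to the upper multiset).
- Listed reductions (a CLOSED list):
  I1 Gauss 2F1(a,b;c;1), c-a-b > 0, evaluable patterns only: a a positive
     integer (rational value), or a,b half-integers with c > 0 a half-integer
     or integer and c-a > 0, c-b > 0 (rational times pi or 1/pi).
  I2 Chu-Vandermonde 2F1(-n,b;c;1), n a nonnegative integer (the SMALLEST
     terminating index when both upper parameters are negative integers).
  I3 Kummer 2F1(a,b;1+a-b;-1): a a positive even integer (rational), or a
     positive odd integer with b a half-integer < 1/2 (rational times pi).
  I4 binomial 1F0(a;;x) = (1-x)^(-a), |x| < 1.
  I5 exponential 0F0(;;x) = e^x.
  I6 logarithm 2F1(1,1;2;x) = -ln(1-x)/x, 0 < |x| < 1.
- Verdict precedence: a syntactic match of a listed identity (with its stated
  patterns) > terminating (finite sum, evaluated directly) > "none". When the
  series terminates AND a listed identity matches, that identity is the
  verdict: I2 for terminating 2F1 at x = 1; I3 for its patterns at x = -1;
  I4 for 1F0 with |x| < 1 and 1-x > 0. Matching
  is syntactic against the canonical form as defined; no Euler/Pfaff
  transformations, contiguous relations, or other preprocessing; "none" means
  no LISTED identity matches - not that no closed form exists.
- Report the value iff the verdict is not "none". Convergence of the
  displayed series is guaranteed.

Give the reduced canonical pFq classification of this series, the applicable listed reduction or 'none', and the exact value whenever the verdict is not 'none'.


The tell: from the first term -\frac{4}{11}: factor the ratio over Q (C = -4/11, x = 9/5): negated roots = parameters.
Adjacent-term ratio: r(k) = \frac{9}{5} * 1 / [(k+1)] - rational; roots negated = parameters, x = \frac{9}{5}, C = -\frac{4}{11}.

At argument \frac{9}{5}: a 0F0 with upper {-}, lower {-}, scaled by C = -\frac{4}{11}. Verdict: this is the I5 exponential reduction (the 0F0 exponential series at x = \frac{9}{5}). Value: \left(-\frac{4}{11}\right) \cdot e^{\frac{9}{5}}.


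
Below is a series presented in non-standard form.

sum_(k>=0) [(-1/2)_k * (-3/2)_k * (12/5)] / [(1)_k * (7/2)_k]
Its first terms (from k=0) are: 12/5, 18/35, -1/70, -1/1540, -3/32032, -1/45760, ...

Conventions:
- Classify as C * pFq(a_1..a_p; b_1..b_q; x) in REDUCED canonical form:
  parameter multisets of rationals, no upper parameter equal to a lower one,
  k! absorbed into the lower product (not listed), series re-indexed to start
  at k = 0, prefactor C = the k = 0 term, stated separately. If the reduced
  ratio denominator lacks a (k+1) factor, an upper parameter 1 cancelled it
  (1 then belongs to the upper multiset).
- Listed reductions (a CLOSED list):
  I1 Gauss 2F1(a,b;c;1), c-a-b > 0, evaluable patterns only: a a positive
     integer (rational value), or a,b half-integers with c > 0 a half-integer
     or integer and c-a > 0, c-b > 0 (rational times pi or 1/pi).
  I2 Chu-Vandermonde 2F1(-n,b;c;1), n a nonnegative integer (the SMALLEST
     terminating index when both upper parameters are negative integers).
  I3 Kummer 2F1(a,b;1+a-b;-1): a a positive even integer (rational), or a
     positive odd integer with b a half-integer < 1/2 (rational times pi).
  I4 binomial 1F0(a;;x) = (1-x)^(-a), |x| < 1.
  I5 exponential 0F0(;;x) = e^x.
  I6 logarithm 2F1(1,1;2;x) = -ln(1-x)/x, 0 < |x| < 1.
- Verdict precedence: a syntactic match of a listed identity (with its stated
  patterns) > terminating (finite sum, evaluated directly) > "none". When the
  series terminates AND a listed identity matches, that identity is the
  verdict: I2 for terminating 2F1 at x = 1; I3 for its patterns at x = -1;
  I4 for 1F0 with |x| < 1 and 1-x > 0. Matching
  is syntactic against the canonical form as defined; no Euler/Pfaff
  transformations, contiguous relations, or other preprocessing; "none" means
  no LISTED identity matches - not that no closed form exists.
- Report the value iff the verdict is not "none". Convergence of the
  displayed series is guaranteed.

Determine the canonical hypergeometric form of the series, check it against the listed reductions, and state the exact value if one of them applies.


Canonical form: C = 12/5 times 2F1 with upper {-3/2, -1/2}, lower {7/2}, x = 1. Verdict: the half-integer Gauss pattern (I1) applies (x = 1; upper {-3/2, -1/2} half-integers, c = 7/2 in the evaluable pattern). Exact value: (945/1024) * pi.

Key observation: t_0 being 12/5, (1)_k (C = 12/5, x = 1) is k! itself.
Step ratio: r(k) = 1 * (k-3/2) (k-1/2) / [(k+7/2) (k+1)] - rational in k, leading ratio 1; with t_0 = 12/5, classification follows.


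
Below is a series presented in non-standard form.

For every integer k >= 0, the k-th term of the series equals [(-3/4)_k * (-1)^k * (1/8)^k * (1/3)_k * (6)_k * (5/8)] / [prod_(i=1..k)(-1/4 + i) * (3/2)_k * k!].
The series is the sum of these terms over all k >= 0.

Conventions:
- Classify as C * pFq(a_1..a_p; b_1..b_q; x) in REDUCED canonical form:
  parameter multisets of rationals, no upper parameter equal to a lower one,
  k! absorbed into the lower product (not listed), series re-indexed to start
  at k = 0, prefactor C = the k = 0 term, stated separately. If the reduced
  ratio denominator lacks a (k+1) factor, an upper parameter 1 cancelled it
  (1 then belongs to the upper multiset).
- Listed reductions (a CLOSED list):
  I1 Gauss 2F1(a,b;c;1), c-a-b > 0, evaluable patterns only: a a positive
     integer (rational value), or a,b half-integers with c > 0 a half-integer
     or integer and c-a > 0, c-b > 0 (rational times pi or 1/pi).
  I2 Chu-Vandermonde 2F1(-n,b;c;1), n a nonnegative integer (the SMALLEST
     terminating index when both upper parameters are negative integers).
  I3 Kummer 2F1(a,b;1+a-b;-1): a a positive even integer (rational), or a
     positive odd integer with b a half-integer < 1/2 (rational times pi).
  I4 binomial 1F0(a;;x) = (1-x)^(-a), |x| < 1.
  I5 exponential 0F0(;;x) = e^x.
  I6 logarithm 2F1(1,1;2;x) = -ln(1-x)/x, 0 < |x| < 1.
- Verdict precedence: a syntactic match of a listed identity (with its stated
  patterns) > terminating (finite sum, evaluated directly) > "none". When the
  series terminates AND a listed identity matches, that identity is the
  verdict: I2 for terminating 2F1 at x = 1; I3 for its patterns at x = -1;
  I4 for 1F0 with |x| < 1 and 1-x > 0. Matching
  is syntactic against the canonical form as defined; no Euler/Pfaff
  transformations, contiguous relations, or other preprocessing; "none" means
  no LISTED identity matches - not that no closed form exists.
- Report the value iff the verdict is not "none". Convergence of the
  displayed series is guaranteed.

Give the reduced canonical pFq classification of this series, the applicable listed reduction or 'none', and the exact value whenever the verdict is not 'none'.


This is 5/8 * 3F2(-3/4, 1/3, 6; 3/4, 3/2; -1/8) in reduced canonical form. Verdict: none - this 3F2 at x = -1/8 matches no listed pattern, and upper {-3/4, 1/3, 6} holds no stopper.

First insight: from the first term 5/8: the (-1)^k factor (C = 5/8, x = -1/8) folds into the argument's sign.
Ratio: r(k) = (-1/8) * (k-3/4) (k+1/3) (k+6) / [(k+3/4) (k+3/2) (k+1)] - rational in k. x = (-1/8); t_0 = 5/8; negate the roots.


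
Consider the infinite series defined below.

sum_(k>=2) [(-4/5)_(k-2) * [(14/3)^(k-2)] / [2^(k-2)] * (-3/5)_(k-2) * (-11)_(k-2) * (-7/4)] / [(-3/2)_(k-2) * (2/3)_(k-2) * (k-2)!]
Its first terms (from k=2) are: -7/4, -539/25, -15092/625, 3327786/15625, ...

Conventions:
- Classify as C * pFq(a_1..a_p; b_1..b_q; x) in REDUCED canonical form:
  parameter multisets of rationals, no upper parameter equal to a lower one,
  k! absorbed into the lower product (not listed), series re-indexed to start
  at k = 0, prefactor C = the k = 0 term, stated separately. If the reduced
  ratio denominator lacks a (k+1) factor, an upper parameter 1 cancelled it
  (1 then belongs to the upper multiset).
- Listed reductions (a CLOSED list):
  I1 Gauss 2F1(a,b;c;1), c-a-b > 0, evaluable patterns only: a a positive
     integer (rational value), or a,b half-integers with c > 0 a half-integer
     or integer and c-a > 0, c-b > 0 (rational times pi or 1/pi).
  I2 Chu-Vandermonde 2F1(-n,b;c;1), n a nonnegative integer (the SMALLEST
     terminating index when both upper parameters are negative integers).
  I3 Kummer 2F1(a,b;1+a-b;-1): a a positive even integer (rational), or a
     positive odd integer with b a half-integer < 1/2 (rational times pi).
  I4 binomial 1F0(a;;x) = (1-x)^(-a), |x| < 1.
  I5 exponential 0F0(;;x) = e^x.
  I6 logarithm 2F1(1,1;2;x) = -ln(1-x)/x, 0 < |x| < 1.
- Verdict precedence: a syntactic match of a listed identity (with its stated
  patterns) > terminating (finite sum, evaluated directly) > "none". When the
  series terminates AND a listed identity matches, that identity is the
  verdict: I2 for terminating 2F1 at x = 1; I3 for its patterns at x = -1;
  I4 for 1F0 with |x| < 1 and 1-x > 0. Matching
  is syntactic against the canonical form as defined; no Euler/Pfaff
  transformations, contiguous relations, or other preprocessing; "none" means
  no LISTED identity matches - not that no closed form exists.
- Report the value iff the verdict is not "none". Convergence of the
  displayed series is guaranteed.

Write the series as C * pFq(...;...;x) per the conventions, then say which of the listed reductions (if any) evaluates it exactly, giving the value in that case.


The tell: x = (7/3) and the two k-th powers (C = -7/4) combine into one argument.
Consecutive-term ratio: r(k) = (7/3) * (k-11) (k-4/5) (k-3/5) / [(k-3/2) (k+2/3) (k+1)] - rational in k, leading ratio (7/3); with t_0 = -7/4, classification follows.

At argument 7/3: a 3F2 with upper {-11, -4/5, -3/5}, lower {-3/2, 2/3}, scaled by C = -7/4. Verdict: terminating - no listed pattern fits, but -11 in the upper list cuts the series at k = 11; direct evaluation. Its exact value is -17755572394089711480613069/878614187240600585937500.


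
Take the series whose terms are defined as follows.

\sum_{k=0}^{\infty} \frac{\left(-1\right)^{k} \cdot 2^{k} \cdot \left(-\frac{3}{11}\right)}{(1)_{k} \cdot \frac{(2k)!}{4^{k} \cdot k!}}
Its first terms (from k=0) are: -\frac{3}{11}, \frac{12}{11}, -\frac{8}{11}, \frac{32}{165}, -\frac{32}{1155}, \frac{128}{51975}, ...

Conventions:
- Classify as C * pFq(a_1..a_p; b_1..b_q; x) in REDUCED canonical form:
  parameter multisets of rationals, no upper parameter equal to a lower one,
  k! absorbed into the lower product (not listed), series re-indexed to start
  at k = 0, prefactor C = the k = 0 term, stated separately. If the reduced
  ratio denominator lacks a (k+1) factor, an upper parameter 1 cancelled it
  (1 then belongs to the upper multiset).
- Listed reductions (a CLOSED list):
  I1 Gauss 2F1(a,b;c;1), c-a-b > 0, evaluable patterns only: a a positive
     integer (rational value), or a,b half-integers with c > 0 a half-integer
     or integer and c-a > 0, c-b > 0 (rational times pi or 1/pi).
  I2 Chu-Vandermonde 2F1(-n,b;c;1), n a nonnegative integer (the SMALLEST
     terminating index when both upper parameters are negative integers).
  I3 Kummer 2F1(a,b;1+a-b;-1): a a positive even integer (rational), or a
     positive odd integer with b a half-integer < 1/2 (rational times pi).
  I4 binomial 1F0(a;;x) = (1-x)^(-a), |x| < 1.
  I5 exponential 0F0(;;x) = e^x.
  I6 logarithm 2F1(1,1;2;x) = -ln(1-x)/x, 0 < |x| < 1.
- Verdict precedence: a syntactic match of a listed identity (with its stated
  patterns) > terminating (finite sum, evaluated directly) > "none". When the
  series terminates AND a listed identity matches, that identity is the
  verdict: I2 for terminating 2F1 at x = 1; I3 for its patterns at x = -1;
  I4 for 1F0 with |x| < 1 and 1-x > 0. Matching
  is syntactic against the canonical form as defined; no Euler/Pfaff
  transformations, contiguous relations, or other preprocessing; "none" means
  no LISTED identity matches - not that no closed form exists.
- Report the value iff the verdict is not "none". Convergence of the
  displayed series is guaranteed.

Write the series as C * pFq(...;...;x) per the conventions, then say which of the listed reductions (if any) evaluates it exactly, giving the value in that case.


Structural cue: t_0 being -\frac{3}{11}, (1)_k (prefactor -3/11) is k! itself.
Consecutive-term ratio: r(k) = -2 * 1 / [(k+\frac{1}{2}) (k+1)] ; factor over Q: parameters, x = -2, and C = -\frac{3}{11}.

Prefactor -\frac{3}{11}, argument -2: 0F1 with upper {-} over lower {\frac{1}{2}}. Verdict: none - at argument -2 the multisets {-} ; {\frac{1}{2}} match no listed identity.


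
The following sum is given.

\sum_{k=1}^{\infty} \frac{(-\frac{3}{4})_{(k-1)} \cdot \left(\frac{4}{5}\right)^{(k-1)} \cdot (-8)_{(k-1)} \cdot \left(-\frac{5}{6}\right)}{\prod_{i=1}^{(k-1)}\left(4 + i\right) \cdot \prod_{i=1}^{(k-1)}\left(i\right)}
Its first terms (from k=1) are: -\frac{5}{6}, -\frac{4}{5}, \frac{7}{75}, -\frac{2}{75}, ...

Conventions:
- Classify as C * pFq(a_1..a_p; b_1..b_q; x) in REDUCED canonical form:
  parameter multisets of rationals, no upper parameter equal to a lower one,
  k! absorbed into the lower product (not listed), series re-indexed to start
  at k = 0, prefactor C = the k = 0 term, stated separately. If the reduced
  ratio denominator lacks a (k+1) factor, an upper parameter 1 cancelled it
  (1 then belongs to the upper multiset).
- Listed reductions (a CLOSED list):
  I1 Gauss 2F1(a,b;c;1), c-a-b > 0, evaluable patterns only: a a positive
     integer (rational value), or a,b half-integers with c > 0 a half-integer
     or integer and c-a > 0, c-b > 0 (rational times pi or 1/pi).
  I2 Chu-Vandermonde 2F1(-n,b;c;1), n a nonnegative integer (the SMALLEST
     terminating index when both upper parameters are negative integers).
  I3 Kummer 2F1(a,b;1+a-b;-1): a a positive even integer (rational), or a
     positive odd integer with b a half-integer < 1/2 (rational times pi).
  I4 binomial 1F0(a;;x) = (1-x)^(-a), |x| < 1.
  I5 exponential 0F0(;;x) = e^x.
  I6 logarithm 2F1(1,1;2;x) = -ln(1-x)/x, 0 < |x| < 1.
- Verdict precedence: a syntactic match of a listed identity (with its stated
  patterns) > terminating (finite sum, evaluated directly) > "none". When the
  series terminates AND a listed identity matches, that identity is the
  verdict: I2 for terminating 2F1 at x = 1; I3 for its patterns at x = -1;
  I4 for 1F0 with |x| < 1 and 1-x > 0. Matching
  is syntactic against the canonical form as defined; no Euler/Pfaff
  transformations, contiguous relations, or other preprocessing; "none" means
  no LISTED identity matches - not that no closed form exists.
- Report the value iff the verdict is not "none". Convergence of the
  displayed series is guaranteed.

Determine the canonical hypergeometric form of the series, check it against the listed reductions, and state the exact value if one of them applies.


The series (x = \frac{4}{5}) is 2F1: upper {-8, -\frac{3}{4}}, lower {5}, prefactor -\frac{5}{6}. Verdict: terminating - the sum ends at index 8 because -8 is a negative integer; exact evaluation follows. Value: -\frac{343339877}{220000000}.

The tell: t_0 = -\frac{5}{6} here, and the product of the first k integers (C = -5/6, x = 4/5) is k!.
Consecutive-term ratio: r(k) = \frac{4}{5} * (k-8) (k-\frac{3}{4}) / [(k+5) (k+1)] - rational in k, leading ratio \frac{4}{5}; with t_0 = -\frac{5}{6}, classification follows.


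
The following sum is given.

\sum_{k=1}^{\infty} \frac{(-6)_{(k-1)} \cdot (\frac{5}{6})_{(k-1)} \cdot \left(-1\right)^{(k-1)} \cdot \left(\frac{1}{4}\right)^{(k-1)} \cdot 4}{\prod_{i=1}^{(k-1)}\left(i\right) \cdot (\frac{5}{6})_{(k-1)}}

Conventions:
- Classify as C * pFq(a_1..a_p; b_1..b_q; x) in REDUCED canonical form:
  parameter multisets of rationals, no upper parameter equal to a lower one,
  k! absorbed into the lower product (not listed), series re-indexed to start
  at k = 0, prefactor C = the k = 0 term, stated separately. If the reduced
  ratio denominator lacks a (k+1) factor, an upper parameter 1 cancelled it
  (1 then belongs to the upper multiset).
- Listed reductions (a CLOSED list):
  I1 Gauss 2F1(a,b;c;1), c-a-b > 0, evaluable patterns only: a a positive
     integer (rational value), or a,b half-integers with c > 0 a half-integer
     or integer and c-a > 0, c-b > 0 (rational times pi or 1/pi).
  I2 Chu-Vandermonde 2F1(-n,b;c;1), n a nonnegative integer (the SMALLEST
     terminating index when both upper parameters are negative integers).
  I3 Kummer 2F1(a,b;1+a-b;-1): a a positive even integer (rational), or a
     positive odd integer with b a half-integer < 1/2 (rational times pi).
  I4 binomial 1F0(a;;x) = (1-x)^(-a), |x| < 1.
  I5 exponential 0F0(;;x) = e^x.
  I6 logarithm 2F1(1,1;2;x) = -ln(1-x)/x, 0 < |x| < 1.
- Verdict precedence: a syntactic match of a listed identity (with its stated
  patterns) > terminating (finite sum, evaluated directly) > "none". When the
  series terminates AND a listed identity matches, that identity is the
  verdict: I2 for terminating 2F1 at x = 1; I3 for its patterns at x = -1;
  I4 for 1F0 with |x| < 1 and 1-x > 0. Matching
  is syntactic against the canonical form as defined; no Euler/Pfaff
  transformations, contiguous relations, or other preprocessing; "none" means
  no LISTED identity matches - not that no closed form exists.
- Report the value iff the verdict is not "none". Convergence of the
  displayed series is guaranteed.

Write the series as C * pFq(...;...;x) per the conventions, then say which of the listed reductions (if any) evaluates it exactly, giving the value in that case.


This is 4 * 1F0(-6; -; -\frac{1}{4}) in reduced canonical form. Verdict (x = -\frac{1}{4}): binomial (I4) applies (the 1F0 binomial series: exponent 6, x = -\frac{1}{4}). Value: \frac{15625}{1024}.

Key observation: from the first term 4: the (-1)^k factor (C = 4) folds into the argument's sign.
Adjacent-term ratio: r(k) = -\frac{1}{4} * (k-6) / [(k+1)] ; factor over Q: parameters, x = -\frac{1}{4}, and C = 4.


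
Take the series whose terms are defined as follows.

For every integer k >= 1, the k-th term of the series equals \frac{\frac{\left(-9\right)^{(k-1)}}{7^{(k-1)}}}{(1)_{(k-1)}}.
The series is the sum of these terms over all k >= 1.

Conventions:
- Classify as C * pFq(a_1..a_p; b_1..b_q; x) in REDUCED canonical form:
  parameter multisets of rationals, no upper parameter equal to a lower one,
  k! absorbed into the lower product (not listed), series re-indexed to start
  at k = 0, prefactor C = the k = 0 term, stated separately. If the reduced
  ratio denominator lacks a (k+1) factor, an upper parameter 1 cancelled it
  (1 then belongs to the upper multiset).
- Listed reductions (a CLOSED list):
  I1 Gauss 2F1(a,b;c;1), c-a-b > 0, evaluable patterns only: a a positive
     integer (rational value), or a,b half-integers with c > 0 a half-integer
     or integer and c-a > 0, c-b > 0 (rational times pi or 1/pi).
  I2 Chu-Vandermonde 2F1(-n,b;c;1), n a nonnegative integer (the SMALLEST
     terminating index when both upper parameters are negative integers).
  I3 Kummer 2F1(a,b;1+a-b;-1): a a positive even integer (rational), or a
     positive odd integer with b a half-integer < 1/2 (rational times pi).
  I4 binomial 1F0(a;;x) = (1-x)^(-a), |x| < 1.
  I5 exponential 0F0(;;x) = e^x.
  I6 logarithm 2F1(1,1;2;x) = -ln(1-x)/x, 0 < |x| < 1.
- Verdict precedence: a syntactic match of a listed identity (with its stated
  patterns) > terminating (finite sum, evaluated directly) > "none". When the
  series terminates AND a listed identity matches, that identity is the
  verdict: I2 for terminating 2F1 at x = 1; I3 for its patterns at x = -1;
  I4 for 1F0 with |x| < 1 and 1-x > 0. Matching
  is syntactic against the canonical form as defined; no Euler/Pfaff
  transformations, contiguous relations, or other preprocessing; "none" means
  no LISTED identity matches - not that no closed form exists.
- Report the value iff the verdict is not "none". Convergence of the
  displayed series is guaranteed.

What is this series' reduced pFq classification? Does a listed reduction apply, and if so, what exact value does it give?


Prefactor 1, argument -\frac{9}{7}: 0F0 with upper {-} over lower {-}. Verdict (x = -\frac{9}{7}): exponential (I5) applies (the 0F0 exponential series at x = -\frac{9}{7}). Value: e^{-\frac{9}{7}}.

The tell: t_0 = 1 here, and the two geometric factors (C = 1, x = -9/7) combine into one argument.
Consecutive-term ratio: r(k) = -\frac{9}{7} * 1 / [(k+1)] - rational in k. x = -\frac{9}{7}; t_0 = 1; negate the roots.


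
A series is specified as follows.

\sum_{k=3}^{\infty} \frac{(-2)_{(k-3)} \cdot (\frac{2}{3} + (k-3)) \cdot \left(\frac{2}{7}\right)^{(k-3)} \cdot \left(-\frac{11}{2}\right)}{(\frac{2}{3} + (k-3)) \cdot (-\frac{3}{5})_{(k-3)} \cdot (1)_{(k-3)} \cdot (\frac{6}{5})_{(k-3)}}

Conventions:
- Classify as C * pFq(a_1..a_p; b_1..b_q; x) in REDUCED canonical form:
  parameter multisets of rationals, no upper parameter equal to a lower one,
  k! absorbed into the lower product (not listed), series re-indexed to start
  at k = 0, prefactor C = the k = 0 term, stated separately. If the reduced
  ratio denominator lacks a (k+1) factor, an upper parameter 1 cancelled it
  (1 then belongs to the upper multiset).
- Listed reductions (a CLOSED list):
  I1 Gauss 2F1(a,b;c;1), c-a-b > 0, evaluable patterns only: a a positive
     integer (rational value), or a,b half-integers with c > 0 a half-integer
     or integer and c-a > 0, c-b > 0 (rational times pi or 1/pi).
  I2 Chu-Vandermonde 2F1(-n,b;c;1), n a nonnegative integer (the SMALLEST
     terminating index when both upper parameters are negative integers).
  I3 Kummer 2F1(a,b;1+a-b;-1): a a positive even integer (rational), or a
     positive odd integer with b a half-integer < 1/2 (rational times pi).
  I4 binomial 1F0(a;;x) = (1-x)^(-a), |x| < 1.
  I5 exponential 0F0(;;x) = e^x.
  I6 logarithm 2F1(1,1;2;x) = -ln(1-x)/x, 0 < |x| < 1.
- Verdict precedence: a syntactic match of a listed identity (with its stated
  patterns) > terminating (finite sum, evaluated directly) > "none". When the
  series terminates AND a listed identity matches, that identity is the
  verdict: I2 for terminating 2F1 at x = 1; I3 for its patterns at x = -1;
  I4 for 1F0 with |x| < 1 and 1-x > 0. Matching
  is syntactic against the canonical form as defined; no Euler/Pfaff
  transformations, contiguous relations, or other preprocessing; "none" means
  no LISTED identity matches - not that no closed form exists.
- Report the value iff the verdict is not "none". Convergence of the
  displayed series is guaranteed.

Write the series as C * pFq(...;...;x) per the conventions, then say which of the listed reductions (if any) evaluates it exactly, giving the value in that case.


Prefactor -\frac{11}{2}, argument \frac{2}{7}: 1F2 with upper {-2} over lower {-\frac{3}{5}, \frac{6}{5}}. Verdict: terminating - upper -2 stops the sum at k = 2; the 3 terms are added exactly. Its exact value is -\frac{1346}{147}.

Key observation: t_0 = -\frac{11}{2} here, and (1)_k (C = -11/2, x = 2/7) is k! itself.
Adjacent-term ratio: r(k) = \frac{2}{7} * (k-2) / [(k-\frac{3}{5}) (k+\frac{6}{5}) (k+1)] - rational in k. x = \frac{2}{7}; t_0 = -\frac{11}{2}; negate the roots.


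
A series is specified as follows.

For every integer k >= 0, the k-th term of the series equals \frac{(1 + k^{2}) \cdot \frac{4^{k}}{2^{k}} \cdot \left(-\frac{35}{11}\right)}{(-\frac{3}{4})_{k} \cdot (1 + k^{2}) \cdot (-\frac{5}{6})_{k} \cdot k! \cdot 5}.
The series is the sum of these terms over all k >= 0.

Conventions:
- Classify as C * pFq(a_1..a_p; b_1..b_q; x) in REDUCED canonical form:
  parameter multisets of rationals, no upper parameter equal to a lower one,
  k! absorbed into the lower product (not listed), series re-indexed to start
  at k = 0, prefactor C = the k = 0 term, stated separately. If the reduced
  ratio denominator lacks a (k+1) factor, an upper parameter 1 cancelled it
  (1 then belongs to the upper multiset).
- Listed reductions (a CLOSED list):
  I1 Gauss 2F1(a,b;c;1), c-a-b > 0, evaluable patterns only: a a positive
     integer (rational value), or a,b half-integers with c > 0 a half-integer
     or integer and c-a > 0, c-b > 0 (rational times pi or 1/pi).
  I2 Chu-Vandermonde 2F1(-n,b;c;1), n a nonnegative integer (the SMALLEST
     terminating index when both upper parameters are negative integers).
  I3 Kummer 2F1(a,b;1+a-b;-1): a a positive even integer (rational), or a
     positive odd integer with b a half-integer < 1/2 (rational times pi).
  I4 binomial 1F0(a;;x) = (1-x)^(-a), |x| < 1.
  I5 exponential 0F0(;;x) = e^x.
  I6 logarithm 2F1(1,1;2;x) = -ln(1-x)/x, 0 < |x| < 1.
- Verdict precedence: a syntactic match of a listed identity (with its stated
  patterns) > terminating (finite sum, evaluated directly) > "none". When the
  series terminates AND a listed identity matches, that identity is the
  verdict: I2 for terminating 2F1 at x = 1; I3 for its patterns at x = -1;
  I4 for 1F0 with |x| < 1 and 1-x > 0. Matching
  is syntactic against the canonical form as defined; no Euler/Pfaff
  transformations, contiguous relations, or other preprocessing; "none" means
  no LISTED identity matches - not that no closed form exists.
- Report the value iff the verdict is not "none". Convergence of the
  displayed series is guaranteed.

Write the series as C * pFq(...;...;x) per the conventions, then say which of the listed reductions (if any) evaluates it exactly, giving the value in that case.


Canonical form: C = -\frac{7}{11} times 0F2 with upper {-}, lower {-\frac{5}{6}, -\frac{3}{4}}, x = 2. Verdict: no listed reduction: x = 2 and upper {-} fail every I1-I6 pattern.

The tell: t_0 = -\frac{7}{11} here, and the two k-th powers (C = -7/11, x = 2) combine into one argument.
Adjacent-term ratio: r(k) = 2 * 1 / [(k-\frac{5}{6}) (k-\frac{3}{4}) (k+1)] - poly over poly, x = 2 from leading terms; C = -\frac{7}{11} at k = 0.


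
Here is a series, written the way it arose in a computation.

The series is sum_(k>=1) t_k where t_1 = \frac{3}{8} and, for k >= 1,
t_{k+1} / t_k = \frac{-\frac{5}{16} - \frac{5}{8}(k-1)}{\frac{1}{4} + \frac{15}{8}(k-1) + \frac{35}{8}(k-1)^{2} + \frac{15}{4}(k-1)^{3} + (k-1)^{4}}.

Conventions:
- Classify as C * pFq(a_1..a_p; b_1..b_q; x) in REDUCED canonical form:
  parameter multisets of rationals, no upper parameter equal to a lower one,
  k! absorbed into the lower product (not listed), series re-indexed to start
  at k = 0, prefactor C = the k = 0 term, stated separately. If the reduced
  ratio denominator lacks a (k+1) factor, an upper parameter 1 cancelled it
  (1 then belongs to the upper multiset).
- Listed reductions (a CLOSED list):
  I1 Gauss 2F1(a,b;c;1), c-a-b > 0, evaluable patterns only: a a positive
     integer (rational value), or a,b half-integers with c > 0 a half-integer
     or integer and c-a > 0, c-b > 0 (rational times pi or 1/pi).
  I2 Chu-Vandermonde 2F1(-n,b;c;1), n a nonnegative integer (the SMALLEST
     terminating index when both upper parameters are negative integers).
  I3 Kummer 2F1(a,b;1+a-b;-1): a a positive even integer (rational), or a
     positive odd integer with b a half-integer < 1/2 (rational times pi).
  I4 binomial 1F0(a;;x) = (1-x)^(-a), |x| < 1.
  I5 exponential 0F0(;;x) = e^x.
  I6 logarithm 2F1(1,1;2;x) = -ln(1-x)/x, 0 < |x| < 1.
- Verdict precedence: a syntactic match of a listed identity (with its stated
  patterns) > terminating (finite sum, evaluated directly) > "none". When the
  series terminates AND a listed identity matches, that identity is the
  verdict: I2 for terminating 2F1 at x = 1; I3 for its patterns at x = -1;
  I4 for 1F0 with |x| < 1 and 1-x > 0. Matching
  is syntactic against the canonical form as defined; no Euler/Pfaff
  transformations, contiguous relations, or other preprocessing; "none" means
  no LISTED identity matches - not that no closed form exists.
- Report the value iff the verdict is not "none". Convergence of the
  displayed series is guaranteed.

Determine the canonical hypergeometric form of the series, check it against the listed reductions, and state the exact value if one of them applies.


Prefactor \frac{3}{8}, argument -\frac{5}{8}: 0F2 with upper {-} over lower {\frac{1}{4}, 2}. Verdict: none - at argument -\frac{5}{8} the multisets {-} ; {\frac{1}{4}, 2} match no listed identity.

Key step: t_0 being \frac{3}{8}, cancel k + 1/2 from the displayed ratio first; then C = 3/8, x = -5/8.
Ratio: r(k) = -\frac{5}{8} * 1 / [(k+\frac{1}{4}) (k+2) (k+1)] - rational; roots negated = parameters, x = -\frac{5}{8}, C = \frac{3}{8}.


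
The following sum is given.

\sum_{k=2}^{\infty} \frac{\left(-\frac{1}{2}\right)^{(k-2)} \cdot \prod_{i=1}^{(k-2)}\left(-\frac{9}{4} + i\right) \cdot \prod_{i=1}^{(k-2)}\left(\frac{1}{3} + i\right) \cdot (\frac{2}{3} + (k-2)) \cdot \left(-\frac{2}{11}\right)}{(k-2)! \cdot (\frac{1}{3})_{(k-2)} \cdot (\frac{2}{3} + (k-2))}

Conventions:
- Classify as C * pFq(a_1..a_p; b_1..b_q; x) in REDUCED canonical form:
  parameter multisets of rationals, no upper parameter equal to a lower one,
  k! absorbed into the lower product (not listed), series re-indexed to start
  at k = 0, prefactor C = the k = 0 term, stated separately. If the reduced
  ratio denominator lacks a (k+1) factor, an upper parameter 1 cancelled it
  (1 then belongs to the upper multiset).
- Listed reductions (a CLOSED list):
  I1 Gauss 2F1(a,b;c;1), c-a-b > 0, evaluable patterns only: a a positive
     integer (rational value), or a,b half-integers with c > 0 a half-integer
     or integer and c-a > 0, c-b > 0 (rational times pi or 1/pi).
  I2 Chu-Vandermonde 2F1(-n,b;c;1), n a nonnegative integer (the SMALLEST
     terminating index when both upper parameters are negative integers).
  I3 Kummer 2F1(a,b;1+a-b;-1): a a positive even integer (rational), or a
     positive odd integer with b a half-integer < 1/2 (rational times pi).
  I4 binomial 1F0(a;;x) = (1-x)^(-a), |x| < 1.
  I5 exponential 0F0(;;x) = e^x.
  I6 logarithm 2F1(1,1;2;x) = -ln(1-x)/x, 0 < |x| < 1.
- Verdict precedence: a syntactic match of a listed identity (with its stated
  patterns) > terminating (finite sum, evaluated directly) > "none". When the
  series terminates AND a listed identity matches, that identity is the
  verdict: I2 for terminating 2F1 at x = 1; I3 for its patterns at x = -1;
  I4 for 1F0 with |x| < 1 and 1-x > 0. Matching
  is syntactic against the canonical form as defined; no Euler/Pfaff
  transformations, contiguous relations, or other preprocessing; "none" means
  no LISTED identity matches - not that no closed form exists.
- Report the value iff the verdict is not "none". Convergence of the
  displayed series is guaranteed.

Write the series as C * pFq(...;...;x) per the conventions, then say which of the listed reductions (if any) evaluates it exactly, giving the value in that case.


The series (x = -\frac{1}{2}) is 2F1: upper {-\frac{5}{4}, \frac{4}{3}}, lower {\frac{1}{3}}, prefactor -\frac{2}{11}. Verdict: none here - no I1-I6 shape fits x = -\frac{1}{2} with lower {\frac{1}{3}}.

The tell: x = -\frac{1}{2} and the running product (C = -2/11) telescopes to a rising factorial.
Adjacent-term ratio: r(k) = -\frac{1}{2} * (k-\frac{5}{4}) (k+\frac{4}{3}) / [(k+\frac{1}{3}) (k+1)] - rational; roots negated = parameters, x = -\frac{1}{2}, C = -\frac{2}{11}.


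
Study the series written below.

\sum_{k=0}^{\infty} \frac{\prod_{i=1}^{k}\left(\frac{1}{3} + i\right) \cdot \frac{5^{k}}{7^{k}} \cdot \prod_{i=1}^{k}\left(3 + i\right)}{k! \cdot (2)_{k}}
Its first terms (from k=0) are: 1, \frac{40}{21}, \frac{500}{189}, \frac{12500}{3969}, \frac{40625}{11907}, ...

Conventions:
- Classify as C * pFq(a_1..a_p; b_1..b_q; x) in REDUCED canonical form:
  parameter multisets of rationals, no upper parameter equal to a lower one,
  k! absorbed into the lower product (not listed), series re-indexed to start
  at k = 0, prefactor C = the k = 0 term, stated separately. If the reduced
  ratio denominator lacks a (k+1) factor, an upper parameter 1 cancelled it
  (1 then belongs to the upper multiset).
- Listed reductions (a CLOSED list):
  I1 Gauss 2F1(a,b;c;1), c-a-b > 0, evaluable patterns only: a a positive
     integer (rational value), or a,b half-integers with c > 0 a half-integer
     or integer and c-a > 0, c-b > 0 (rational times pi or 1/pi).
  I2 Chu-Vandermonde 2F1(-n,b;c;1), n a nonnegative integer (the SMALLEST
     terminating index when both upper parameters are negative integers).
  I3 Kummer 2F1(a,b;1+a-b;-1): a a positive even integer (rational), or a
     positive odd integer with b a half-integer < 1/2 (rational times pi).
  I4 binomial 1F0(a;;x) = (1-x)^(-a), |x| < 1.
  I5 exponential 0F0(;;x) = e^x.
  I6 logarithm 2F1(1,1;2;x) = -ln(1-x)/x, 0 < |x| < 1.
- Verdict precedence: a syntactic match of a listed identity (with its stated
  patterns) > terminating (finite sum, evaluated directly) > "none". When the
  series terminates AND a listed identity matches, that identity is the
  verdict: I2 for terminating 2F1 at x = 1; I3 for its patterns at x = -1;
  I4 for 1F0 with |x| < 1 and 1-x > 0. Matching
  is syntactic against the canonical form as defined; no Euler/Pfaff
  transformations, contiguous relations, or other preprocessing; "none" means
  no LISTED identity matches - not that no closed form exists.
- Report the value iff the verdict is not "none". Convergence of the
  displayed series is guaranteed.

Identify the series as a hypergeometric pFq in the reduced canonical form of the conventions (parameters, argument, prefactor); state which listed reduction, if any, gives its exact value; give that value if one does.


With C = 1: the canonical form is 2F1(\frac{4}{3}, 4; 2; \frac{5}{7}). Verdict: none. A 2F1 with upper {\frac{4}{3}, 4} fits none of I1-I6 at x = \frac{5}{7}; the sum runs forever.

Key observation: from the first term 1: the two geometric factors (prefactor 1) combine into one argument.
Ratio: r(k) = \frac{5}{7} * (k+\frac{4}{3}) (k+4) / [(k+2) (k+1)] ; factor over Q: parameters, x = \frac{5}{7}, and C = 1.
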